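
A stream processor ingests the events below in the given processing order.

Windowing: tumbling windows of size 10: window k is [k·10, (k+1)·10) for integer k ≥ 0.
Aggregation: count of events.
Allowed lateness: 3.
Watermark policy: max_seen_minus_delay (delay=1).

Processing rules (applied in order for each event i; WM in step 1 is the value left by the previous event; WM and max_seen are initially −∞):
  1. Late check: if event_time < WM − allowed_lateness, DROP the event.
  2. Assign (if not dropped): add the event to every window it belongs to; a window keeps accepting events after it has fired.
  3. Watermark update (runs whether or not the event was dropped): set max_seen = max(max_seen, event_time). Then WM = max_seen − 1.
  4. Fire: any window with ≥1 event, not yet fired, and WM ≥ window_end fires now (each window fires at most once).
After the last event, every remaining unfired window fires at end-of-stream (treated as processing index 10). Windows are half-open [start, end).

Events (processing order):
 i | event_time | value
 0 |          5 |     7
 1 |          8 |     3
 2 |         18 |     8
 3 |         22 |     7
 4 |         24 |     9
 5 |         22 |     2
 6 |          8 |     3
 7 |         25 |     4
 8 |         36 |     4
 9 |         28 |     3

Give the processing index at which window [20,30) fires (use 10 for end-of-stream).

8

i=0 t=5 v=7: → [0,10); WM=4
i=1 t=8 v=3: → [0,10); WM=7
i=2 t=18 v=8: → [10,20); WM=17; [0,10) fires=2
i=3 t=22 v=7: → [20,30); WM=21; [10,20) fires=1
i=4 t=24 v=9: → [20,30); WM=23
i=5 t=22 v=2: → [20,30); WM=23
i=6 t=8 v=3: DROP (t<23-3); WM=23
i=7 t=25 v=4: → [20,30); WM=24
i=8 t=36 v=4: → [30,40); WM=35; [20,30) fires=4
i=9 t=28 v=3: DROP (t<35-3); WM=35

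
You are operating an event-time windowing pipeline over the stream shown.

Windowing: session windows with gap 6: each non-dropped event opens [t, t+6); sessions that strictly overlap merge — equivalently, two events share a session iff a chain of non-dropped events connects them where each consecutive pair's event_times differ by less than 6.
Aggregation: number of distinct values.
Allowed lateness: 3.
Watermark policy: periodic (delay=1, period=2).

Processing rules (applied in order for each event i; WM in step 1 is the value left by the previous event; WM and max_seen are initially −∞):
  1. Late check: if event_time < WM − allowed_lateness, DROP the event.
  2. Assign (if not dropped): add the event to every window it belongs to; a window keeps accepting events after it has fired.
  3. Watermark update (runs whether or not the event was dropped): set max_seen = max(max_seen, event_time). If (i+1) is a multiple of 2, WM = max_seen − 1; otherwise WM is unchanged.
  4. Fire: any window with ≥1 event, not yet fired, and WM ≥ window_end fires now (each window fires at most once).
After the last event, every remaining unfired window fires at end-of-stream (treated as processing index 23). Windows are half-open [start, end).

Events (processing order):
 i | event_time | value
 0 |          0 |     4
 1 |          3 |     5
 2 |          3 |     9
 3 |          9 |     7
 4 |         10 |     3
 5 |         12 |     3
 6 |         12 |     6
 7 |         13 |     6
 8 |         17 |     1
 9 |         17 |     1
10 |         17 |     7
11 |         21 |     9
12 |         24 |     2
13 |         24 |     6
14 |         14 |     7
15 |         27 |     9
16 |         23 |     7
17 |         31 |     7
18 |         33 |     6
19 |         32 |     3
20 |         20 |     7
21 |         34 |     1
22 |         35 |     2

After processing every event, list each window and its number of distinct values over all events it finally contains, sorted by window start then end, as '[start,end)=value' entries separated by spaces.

i=0 t=0 v=4: → [0,6); WM=−∞
i=1 t=3 v=5: → [0,9); WM=2
i=2 t=3 v=9: → [0,9); WM=2
i=3 t=9 v=7: → [9,15); WM=8
i=4 t=10 v=3: → [9,16); WM=8
i=5 t=12 v=3: → [9,18); WM=11
i=6 t=12 v=6: → [9,18); WM=11
i=7 t=13 v=6: → [9,19); WM=12
i=8 t=17 v=1: → [9,23); WM=12
i=9 t=17 v=1: → [9,23); WM=16
i=10 t=17 v=7: → [9,23); WM=16
i=11 t=21 v=9: → [9,27); WM=20
i=12 t=24 v=2: → [9,30); WM=20
i=13 t=24 v=6: → [9,30); WM=23
i=14 t=14 v=7: DROP (t<23-3); WM=23
i=15 t=27 v=9: → [9,33); WM=26
i=16 t=23 v=7: → [9,33); WM=26
i=17 t=31 v=7: → [9,37); WM=30
i=18 t=33 v=6: → [9,39); WM=30
i=19 t=32 v=3: → [9,39); WM=32
i=20 t=20 v=7: DROP (t<32-3); WM=32
i=21 t=34 v=1: → [9,40); WM=33
i=22 t=35 v=2: → [9,41); WM=33

[0,9)=3 [9,41)=6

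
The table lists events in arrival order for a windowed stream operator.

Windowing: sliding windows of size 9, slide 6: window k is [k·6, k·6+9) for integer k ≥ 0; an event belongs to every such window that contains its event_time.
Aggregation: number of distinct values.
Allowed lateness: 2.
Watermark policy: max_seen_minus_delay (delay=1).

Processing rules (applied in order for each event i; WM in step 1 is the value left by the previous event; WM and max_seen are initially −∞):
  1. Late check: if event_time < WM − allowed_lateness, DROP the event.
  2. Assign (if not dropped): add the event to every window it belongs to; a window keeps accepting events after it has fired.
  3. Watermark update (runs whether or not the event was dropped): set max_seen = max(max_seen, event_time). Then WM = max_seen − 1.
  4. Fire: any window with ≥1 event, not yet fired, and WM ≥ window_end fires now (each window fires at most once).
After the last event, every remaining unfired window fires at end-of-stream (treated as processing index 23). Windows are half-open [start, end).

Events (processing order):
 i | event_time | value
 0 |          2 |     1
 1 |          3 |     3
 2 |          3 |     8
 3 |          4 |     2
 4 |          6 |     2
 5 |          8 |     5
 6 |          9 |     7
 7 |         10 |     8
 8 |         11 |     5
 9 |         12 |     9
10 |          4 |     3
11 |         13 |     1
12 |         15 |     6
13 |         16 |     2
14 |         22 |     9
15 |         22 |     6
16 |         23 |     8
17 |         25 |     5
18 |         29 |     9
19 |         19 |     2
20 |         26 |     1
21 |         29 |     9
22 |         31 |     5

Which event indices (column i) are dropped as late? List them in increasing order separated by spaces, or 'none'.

10 19

i=0 t=2 v=1: → [0,9); WM=1
i=1 t=3 v=3: → [0,9); WM=2
i=2 t=3 v=8: → [0,9); WM=2
i=3 t=4 v=2: → [0,9); WM=3
i=4 t=6 v=2: → [6,15),[0,9); WM=5
i=5 t=8 v=5: → [6,15),[0,9); WM=7
i=6 t=9 v=7: → [6,15); WM=8
i=7 t=10 v=8: → [6,15); WM=9; [0,9) fires=5
i=8 t=11 v=5: → [6,15); WM=10
i=9 t=12 v=9: → [12,21),[6,15); WM=11
i=10 t=4 v=3: DROP (t<11-2); WM=11
i=11 t=13 v=1: → [12,21),[6,15); WM=12
i=12 t=15 v=6: → [12,21); WM=14
i=13 t=16 v=2: → [12,21); WM=15; [6,15) fires=6
i=14 t=22 v=9: → [18,27); WM=21; [12,21) fires=4
i=15 t=22 v=6: → [18,27); WM=21
i=16 t=23 v=8: → [18,27); WM=22
i=17 t=25 v=5: → [24,33),[18,27); WM=24
i=18 t=29 v=9: → [24,33); WM=28; [18,27) fires=4
i=19 t=19 v=2: DROP (t<28-2); WM=28
i=20 t=26 v=1: → [24,33),[18,27); WM=28
i=21 t=29 v=9: → [24,33); WM=28
i=22 t=31 v=5: → [30,39),[24,33); WM=30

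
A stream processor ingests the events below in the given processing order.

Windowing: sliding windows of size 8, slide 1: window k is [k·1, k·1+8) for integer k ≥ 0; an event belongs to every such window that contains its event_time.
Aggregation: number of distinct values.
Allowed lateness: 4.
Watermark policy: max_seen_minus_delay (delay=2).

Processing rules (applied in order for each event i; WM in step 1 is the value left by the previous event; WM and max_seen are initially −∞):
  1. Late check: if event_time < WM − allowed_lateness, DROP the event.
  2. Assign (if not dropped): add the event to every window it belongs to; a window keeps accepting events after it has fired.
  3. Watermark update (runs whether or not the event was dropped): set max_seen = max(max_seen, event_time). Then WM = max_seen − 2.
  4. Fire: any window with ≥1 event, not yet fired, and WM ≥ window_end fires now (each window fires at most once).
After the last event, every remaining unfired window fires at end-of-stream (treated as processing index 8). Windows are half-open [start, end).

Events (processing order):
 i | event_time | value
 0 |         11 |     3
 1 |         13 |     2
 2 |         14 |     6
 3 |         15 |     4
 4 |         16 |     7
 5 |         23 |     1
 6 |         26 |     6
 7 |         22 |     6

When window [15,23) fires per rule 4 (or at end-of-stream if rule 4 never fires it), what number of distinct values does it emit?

2

i=0 t=11 v=3: → [11,19),[10,18),[9,17),[8,16),[7,15),[6,14),[5,13),[4,12); WM=9
i=1 t=13 v=2: → [13,21),[12,20),[11,19),[10,18),[9,17),[8,16),[7,15),[6,14); WM=11
i=2 t=14 v=6: → [14,22),[13,21),[12,20),[11,19),[10,18),[9,17),[8,16),[7,15); WM=12; [4,12) fires=1
i=3 t=15 v=4: → [15,23),[14,22),[13,21),[12,20),[11,19),[10,18),[9,17),[8,16); WM=13; [5,13) fires=1
i=4 t=16 v=7: → [16,24),[15,23),[14,22),[13,21),[12,20),[11,19),[10,18),[9,17); WM=14; [6,14) fires=2
i=5 t=23 v=1: → [23,31),[22,30),[21,29),[20,28),[19,27),[18,26),[17,25),[16,24); WM=21; [7,15) fires=3 [8,16) fires=4 [9,17) fires=5 [10,18) fires=5 [11,19) fires=5 [12,20) fires=4 [13,21) fires=4
i=6 t=26 v=6: → [26,34),[25,33),[24,32),[23,31),[22,30),[21,29),[20,28),[19,27); WM=24; [14,22) fires=3 [15,23) fires=2 [16,24) fires=2
i=7 t=22 v=6: → [22,30),[21,29),[20,28),[19,27),[18,26),[17,25),[16,24),[15,23); WM=24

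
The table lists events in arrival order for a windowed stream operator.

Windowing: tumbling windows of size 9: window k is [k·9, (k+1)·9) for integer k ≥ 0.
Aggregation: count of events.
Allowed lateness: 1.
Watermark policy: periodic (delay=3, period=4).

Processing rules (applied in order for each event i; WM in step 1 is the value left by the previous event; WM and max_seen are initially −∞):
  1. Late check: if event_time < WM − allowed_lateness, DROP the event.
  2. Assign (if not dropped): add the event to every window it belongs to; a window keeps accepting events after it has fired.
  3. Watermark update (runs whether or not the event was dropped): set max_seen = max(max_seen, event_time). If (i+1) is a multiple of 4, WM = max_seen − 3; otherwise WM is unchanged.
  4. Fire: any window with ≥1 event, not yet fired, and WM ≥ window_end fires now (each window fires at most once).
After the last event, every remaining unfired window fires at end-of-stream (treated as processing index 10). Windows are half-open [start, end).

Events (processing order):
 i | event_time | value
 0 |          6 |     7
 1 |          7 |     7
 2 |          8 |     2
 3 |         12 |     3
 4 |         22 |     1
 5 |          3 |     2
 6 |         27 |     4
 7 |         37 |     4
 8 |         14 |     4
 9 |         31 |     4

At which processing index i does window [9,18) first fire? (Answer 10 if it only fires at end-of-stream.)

7

i=0 t=6 v=7: → [0,9); WM=−∞
i=1 t=7 v=7: → [0,9); WM=−∞
i=2 t=8 v=2: → [0,9); WM=−∞
i=3 t=12 v=3: → [9,18); WM=9; [0,9) fires=3
i=4 t=22 v=1: → [18,27); WM=9
i=5 t=3 v=2: DROP (t<9-1); WM=9
i=6 t=27 v=4: → [27,36); WM=9
i=7 t=37 v=4: → [36,45); WM=34; [9,18) fires=1 [18,27) fires=1
i=8 t=14 v=4: DROP (t<34-1); WM=34
i=9 t=31 v=4: DROP (t<34-1); WM=34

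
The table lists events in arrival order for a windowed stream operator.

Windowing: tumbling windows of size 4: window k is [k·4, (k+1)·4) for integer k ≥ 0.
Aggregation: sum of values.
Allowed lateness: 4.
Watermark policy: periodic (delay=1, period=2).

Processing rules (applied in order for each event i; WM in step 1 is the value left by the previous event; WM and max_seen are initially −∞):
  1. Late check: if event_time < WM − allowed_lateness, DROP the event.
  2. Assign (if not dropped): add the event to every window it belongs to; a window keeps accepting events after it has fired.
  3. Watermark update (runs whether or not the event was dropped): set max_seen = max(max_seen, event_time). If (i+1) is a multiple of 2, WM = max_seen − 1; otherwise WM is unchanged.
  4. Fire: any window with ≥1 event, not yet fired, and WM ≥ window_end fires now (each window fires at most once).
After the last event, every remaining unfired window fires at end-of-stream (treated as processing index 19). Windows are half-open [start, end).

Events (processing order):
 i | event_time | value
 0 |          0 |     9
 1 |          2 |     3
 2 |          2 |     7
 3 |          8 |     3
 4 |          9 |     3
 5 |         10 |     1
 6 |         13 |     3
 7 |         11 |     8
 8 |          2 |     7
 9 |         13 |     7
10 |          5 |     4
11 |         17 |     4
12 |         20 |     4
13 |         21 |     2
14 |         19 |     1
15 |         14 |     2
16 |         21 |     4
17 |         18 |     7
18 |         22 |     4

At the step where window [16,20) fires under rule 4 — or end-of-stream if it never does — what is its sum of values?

i=0 t=0 v=9: → [0,4); WM=−∞
i=1 t=2 v=3: → [0,4); WM=1
i=2 t=2 v=7: → [0,4); WM=1
i=3 t=8 v=3: → [8,12); WM=7; [0,4) fires=19
i=4 t=9 v=3: → [8,12); WM=7
i=5 t=10 v=1: → [8,12); WM=9
i=6 t=13 v=3: → [12,16); WM=9
i=7 t=11 v=8: → [8,12); WM=12; [8,12) fires=15
i=8 t=2 v=7: DROP (t<12-4); WM=12
i=9 t=13 v=7: → [12,16); WM=12
i=10 t=5 v=4: DROP (t<12-4); WM=12
i=11 t=17 v=4: → [16,20); WM=16; [12,16) fires=10
i=12 t=20 v=4: → [20,24); WM=16
i=13 t=21 v=2: → [20,24); WM=20; [16,20) fires=4
i=14 t=19 v=1: → [16,20); WM=20
i=15 t=14 v=2: DROP (t<20-4); WM=20
i=16 t=21 v=4: → [20,24); WM=20
i=17 t=18 v=7: → [16,20); WM=20
i=18 t=22 v=4: → [20,24); WM=20

4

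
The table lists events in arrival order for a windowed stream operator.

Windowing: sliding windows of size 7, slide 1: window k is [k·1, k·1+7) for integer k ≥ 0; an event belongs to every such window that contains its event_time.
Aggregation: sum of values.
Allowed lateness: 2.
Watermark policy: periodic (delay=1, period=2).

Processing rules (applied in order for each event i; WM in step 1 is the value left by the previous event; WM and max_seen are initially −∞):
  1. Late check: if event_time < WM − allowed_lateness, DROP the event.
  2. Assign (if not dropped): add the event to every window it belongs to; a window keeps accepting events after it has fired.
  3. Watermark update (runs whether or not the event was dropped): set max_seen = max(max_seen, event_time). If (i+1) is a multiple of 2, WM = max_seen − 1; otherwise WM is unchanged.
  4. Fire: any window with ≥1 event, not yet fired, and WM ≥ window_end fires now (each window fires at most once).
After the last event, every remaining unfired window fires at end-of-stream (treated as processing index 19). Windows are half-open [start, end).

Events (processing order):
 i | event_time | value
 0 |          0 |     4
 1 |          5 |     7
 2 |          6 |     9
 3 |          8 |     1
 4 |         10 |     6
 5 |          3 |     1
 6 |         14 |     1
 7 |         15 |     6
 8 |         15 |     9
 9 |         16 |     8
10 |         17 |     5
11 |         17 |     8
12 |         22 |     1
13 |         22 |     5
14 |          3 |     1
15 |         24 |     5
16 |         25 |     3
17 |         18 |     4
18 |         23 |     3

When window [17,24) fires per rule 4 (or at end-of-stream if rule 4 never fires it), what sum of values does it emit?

19

i=0 t=0 v=4: → [0,7); WM=−∞
i=1 t=5 v=7: → [5,12),[4,11),[3,10),[2,9),[1,8),[0,7); WM=4
i=2 t=6 v=9: → [6,13),[5,12),[4,11),[3,10),[2,9),[1,8),[0,7); WM=4
i=3 t=8 v=1: → [8,15),[7,14),[6,13),[5,12),[4,11),[3,10),[2,9); WM=7; [0,7) fires=20
i=4 t=10 v=6: → [10,17),[9,16),[8,15),[7,14),[6,13),[5,12),[4,11); WM=7
i=5 t=3 v=1: DROP (t<7-2); WM=9; [1,8) fires=16 [2,9) fires=17
i=6 t=14 v=1: → [14,21),[13,20),[12,19),[11,18),[10,17),[9,16),[8,15); WM=9
i=7 t=15 v=6: → [15,22),[14,21),[13,20),[12,19),[11,18),[10,17),[9,16); WM=14; [3,10) fires=17 [4,11) fires=23 [5,12) fires=23 [6,13) fires=16 [7,14) fires=7
i=8 t=15 v=9: → [15,22),[14,21),[13,20),[12,19),[11,18),[10,17),[9,16); WM=14
i=9 t=16 v=8: → [16,23),[15,22),[14,21),[13,20),[12,19),[11,18),[10,17); WM=15; [8,15) fires=8
i=10 t=17 v=5: → [17,24),[16,23),[15,22),[14,21),[13,20),[12,19),[11,18); WM=15
i=11 t=17 v=8: → [17,24),[16,23),[15,22),[14,21),[13,20),[12,19),[11,18); WM=16; [9,16) fires=22
i=12 t=22 v=1: → [22,29),[21,28),[20,27),[19,26),[18,25),[17,24),[16,23); WM=16
i=13 t=22 v=5: → [22,29),[21,28),[20,27),[19,26),[18,25),[17,24),[16,23); WM=21; [10,17) fires=30 [11,18) fires=37 [12,19) fires=37 [13,20) fires=37 [14,21) fires=37
i=14 t=3 v=1: DROP (t<21-2); WM=21
i=15 t=24 v=5: → [24,31),[23,30),[22,29),[21,28),[20,27),[19,26),[18,25); WM=23; [15,22) fires=36 [16,23) fires=27
i=16 t=25 v=3: → [25,32),[24,31),[23,30),[22,29),[21,28),[20,27),[19,26); WM=23
i=17 t=18 v=4: DROP (t<23-2); WM=24; [17,24) fires=19
i=18 t=23 v=3: → [23,30),[22,29),[21,28),[20,27),[19,26),[18,25),[17,24); WM=24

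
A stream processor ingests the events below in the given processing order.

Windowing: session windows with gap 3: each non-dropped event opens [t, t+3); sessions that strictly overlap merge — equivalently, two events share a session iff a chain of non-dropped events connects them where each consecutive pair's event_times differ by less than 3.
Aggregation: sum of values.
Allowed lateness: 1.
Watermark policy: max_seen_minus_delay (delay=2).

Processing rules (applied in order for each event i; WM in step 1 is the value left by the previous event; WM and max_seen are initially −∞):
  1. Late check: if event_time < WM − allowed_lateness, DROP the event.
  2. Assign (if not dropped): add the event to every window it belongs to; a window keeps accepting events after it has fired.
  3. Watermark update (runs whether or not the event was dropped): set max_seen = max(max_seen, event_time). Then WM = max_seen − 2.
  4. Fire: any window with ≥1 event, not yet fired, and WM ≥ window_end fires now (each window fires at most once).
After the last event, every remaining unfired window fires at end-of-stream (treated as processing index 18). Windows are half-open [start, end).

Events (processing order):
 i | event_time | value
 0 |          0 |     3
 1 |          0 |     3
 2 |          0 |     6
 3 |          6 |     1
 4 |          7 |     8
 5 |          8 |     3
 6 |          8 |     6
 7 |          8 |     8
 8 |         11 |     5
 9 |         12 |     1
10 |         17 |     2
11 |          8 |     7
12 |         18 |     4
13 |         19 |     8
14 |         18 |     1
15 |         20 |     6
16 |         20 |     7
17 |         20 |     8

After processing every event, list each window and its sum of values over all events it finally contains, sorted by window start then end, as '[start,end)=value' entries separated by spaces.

[0,3)=12 [6,11)=26 [11,15)=6 [17,23)=36

i=0 t=0 v=3: → [0,3); WM=-2
i=1 t=0 v=3: → [0,3); WM=-2
i=2 t=0 v=6: → [0,3); WM=-2
i=3 t=6 v=1: → [6,9); WM=4
i=4 t=7 v=8: → [6,10); WM=5
i=5 t=8 v=3: → [6,11); WM=6
i=6 t=8 v=6: → [6,11); WM=6
i=7 t=8 v=8: → [6,11); WM=6
i=8 t=11 v=5: → [11,14); WM=9
i=9 t=12 v=1: → [11,15); WM=10
i=10 t=17 v=2: → [17,20); WM=15
i=11 t=8 v=7: DROP (t<15-1); WM=15
i=12 t=18 v=4: → [17,21); WM=16
i=13 t=19 v=8: → [17,22); WM=17
i=14 t=18 v=1: → [17,22); WM=17
i=15 t=20 v=6: → [17,23); WM=18
i=16 t=20 v=7: → [17,23); WM=18
i=17 t=20 v=8: → [17,23); WM=18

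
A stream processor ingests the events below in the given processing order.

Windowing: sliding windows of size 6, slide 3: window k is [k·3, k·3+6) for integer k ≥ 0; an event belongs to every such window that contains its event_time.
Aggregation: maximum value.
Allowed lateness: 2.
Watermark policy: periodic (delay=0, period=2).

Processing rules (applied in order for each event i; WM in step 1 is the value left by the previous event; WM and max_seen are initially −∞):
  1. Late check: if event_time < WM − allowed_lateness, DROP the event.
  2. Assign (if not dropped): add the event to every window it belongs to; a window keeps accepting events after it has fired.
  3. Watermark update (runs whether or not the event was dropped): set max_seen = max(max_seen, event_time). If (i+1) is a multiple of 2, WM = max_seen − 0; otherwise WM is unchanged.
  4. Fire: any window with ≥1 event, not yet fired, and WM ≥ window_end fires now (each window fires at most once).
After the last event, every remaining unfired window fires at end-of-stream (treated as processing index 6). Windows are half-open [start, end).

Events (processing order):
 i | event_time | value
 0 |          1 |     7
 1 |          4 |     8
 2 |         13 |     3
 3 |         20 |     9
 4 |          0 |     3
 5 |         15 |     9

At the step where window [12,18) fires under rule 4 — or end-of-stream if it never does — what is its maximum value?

3

i=0 t=1 v=7: → [0,6); WM=−∞
i=1 t=4 v=8: → [3,9),[0,6); WM=4
i=2 t=13 v=3: → [12,18),[9,15); WM=4
i=3 t=20 v=9: → [18,24),[15,21); WM=20; [0,6) fires=8 [3,9) fires=8 [9,15) fires=3 [12,18) fires=3
i=4 t=0 v=3: DROP (t<20-2); WM=20
i=5 t=15 v=9: DROP (t<20-2); WM=20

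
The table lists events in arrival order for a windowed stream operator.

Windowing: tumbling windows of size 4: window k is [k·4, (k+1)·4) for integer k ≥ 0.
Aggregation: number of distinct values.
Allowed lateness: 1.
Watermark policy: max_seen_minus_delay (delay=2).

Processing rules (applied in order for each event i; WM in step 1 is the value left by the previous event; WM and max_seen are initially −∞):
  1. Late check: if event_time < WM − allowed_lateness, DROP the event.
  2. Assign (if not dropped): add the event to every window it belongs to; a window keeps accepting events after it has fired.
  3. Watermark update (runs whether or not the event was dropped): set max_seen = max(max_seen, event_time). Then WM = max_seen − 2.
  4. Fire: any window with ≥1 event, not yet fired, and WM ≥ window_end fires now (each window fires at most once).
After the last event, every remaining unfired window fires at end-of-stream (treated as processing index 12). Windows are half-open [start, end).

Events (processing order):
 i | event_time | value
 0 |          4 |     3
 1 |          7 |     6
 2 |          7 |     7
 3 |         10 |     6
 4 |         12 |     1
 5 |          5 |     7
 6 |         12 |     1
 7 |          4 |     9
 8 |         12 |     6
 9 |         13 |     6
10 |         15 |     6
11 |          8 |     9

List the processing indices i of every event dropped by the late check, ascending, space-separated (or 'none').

5 7 11

i=0 t=4 v=3: → [4,8); WM=2
i=1 t=7 v=6: → [4,8); WM=5
i=2 t=7 v=7: → [4,8); WM=5
i=3 t=10 v=6: → [8,12); WM=8; [4,8) fires=3
i=4 t=12 v=1: → [12,16); WM=10
i=5 t=5 v=7: DROP (t<10-1); WM=10
i=6 t=12 v=1: → [12,16); WM=10
i=7 t=4 v=9: DROP (t<10-1); WM=10
i=8 t=12 v=6: → [12,16); WM=10
i=9 t=13 v=6: → [12,16); WM=11
i=10 t=15 v=6: → [12,16); WM=13; [8,12) fires=1
i=11 t=8 v=9: DROP (t<13-1); WM=13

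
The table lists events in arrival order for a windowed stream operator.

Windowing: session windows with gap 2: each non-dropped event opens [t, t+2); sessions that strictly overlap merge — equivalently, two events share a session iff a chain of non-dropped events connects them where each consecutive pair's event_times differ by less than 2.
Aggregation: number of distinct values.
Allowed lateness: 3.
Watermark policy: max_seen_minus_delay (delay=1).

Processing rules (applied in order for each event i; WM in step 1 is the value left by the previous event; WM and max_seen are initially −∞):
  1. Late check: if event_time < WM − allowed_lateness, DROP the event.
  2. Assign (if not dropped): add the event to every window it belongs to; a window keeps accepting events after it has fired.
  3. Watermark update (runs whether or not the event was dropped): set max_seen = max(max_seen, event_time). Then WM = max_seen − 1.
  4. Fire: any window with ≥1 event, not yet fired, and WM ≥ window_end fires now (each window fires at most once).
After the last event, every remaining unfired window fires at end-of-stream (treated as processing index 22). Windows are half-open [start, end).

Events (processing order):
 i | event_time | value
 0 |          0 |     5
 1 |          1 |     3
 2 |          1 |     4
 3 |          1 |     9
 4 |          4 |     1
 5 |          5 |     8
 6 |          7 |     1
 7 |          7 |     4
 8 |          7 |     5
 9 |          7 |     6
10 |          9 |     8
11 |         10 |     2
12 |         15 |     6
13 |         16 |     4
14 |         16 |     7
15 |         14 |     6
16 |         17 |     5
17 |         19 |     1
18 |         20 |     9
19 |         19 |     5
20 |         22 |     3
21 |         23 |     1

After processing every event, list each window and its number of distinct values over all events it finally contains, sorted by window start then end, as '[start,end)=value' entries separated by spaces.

i=0 t=0 v=5: → [0,2); WM=-1
i=1 t=1 v=3: → [0,3); WM=0
i=2 t=1 v=4: → [0,3); WM=0
i=3 t=1 v=9: → [0,3); WM=0
i=4 t=4 v=1: → [4,6); WM=3
i=5 t=5 v=8: → [4,7); WM=4
i=6 t=7 v=1: → [7,9); WM=6
i=7 t=7 v=4: → [7,9); WM=6
i=8 t=7 v=5: → [7,9); WM=6
i=9 t=7 v=6: → [7,9); WM=6
i=10 t=9 v=8: → [9,11); WM=8
i=11 t=10 v=2: → [9,12); WM=9
i=12 t=15 v=6: → [15,17); WM=14
i=13 t=16 v=4: → [15,18); WM=15
i=14 t=16 v=7: → [15,18); WM=15
i=15 t=14 v=6: → [14,18); WM=15
i=16 t=17 v=5: → [14,19); WM=16
i=17 t=19 v=1: → [19,21); WM=18
i=18 t=20 v=9: → [19,22); WM=19
i=19 t=19 v=5: → [19,22); WM=19
i=20 t=22 v=3: → [22,24); WM=21
i=21 t=23 v=1: → [22,25); WM=22

[0,3)=4 [4,7)=2 [7,9)=4 [9,12)=2 [14,19)=4 [19,22)=3 [22,25)=2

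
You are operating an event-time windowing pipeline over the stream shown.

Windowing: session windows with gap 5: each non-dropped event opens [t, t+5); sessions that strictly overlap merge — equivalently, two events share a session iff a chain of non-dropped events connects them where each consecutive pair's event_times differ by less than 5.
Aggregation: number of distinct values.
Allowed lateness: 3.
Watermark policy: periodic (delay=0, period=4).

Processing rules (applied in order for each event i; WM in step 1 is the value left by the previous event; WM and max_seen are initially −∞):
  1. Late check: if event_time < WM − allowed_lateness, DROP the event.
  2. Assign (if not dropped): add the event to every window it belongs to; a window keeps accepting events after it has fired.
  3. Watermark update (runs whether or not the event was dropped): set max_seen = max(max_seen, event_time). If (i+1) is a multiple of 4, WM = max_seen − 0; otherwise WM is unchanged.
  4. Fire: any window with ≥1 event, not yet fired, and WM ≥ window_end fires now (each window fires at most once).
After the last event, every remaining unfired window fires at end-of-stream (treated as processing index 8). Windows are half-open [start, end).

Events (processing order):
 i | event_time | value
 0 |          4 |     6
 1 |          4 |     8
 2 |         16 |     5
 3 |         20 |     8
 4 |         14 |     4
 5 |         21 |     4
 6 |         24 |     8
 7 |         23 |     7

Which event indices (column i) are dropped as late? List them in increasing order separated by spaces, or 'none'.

4

i=0 t=4 v=6: → [4,9); WM=−∞
i=1 t=4 v=8: → [4,9); WM=−∞
i=2 t=16 v=5: → [16,21); WM=−∞
i=3 t=20 v=8: → [16,25); WM=20
i=4 t=14 v=4: DROP (t<20-3); WM=20
i=5 t=21 v=4: → [16,26); WM=20
i=6 t=24 v=8: → [16,29); WM=20
i=7 t=23 v=7: → [16,29); WM=24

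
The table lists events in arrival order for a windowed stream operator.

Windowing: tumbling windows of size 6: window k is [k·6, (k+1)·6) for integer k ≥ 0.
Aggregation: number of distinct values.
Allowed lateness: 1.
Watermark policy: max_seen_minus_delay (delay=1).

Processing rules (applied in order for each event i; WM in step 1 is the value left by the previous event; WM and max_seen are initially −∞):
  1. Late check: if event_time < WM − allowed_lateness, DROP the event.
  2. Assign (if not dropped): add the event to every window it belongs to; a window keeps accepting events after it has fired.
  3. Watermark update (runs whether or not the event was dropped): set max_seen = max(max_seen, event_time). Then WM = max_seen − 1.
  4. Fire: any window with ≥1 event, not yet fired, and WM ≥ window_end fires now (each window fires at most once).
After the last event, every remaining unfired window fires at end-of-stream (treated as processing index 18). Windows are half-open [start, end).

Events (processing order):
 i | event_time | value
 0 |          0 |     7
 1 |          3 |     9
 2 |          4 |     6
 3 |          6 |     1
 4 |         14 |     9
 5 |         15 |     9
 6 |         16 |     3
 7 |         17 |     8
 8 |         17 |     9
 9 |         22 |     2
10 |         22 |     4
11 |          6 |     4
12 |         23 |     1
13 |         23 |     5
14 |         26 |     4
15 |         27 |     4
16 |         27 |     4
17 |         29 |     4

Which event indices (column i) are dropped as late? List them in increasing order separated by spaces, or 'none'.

i=0 t=0 v=7: → [0,6); WM=-1
i=1 t=3 v=9: → [0,6); WM=2
i=2 t=4 v=6: → [0,6); WM=3
i=3 t=6 v=1: → [6,12); WM=5
i=4 t=14 v=9: → [12,18); WM=13; [0,6) fires=3 [6,12) fires=1
i=5 t=15 v=9: → [12,18); WM=14
i=6 t=16 v=3: → [12,18); WM=15
i=7 t=17 v=8: → [12,18); WM=16
i=8 t=17 v=9: → [12,18); WM=16
i=9 t=22 v=2: → [18,24); WM=21; [12,18) fires=3
i=10 t=22 v=4: → [18,24); WM=21
i=11 t=6 v=4: DROP (t<21-1); WM=21
i=12 t=23 v=1: → [18,24); WM=22
i=13 t=23 v=5: → [18,24); WM=22
i=14 t=26 v=4: → [24,30); WM=25; [18,24) fires=4
i=15 t=27 v=4: → [24,30); WM=26
i=16 t=27 v=4: → [24,30); WM=26
i=17 t=29 v=4: → [24,30); WM=28

11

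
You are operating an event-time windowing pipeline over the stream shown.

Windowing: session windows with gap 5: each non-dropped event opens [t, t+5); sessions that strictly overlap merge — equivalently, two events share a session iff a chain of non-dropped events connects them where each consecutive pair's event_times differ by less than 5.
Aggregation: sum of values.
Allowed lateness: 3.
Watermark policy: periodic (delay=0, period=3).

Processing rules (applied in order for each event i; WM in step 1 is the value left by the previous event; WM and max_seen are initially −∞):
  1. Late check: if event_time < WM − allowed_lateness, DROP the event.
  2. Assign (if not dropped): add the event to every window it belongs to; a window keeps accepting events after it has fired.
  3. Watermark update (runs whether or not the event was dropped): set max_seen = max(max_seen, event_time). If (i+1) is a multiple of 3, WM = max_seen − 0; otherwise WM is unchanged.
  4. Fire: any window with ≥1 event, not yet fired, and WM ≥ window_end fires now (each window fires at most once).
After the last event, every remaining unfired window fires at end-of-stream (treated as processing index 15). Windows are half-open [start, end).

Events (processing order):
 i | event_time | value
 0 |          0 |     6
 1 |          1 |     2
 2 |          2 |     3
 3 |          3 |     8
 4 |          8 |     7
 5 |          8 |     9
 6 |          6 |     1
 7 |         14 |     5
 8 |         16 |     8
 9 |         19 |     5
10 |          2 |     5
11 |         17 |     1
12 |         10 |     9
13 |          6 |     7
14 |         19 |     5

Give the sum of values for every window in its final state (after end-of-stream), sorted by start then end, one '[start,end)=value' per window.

i=0 t=0 v=6: → [0,5); WM=−∞
i=1 t=1 v=2: → [0,6); WM=−∞
i=2 t=2 v=3: → [0,7); WM=2
i=3 t=3 v=8: → [0,8); WM=2
i=4 t=8 v=7: → [8,13); WM=2
i=5 t=8 v=9: → [8,13); WM=8
i=6 t=6 v=1: → [0,13); WM=8
i=7 t=14 v=5: → [14,19); WM=8
i=8 t=16 v=8: → [14,21); WM=16
i=9 t=19 v=5: → [14,24); WM=16
i=10 t=2 v=5: DROP (t<16-3); WM=16
i=11 t=17 v=1: → [14,24); WM=19
i=12 t=10 v=9: DROP (t<19-3); WM=19
i=13 t=6 v=7: DROP (t<19-3); WM=19
i=14 t=19 v=5: → [14,24); WM=19

[0,13)=36 [14,24)=24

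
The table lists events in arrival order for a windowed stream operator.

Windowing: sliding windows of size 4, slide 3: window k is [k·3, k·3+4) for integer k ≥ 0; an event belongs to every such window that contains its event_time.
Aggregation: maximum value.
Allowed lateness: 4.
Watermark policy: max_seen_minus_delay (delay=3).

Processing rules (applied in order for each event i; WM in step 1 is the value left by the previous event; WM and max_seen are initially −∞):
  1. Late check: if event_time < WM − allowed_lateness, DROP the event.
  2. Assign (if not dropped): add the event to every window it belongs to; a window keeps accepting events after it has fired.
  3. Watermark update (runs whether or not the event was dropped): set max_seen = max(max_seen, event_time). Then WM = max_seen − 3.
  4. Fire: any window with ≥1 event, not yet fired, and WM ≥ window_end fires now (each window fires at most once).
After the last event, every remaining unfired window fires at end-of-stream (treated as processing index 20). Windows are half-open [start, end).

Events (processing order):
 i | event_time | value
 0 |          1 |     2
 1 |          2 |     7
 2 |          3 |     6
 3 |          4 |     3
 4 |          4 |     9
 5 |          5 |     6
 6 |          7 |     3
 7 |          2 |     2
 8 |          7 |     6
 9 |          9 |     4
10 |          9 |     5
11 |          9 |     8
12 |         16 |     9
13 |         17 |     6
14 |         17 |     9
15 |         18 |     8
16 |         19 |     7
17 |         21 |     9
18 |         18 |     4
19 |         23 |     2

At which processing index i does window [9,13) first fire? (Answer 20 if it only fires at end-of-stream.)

12

i=0 t=1 v=2: → [0,4); WM=-2
i=1 t=2 v=7: → [0,4); WM=-1
i=2 t=3 v=6: → [3,7),[0,4); WM=0
i=3 t=4 v=3: → [3,7); WM=1
i=4 t=4 v=9: → [3,7); WM=1
i=5 t=5 v=6: → [3,7); WM=2
i=6 t=7 v=3: → [6,10); WM=4; [0,4) fires=7
i=7 t=2 v=2: → [0,4); WM=4
i=8 t=7 v=6: → [6,10); WM=4
i=9 t=9 v=4: → [9,13),[6,10); WM=6
i=10 t=9 v=5: → [9,13),[6,10); WM=6
i=11 t=9 v=8: → [9,13),[6,10); WM=6
i=12 t=16 v=9: → [15,19); WM=13; [3,7) fires=9 [6,10) fires=8 [9,13) fires=8
i=13 t=17 v=6: → [15,19); WM=14
i=14 t=17 v=9: → [15,19); WM=14
i=15 t=18 v=8: → [18,22),[15,19); WM=15
i=16 t=19 v=7: → [18,22); WM=16
i=17 t=21 v=9: → [21,25),[18,22); WM=18
i=18 t=18 v=4: → [18,22),[15,19); WM=18
i=19 t=23 v=2: → [21,25); WM=20; [15,19) fires=9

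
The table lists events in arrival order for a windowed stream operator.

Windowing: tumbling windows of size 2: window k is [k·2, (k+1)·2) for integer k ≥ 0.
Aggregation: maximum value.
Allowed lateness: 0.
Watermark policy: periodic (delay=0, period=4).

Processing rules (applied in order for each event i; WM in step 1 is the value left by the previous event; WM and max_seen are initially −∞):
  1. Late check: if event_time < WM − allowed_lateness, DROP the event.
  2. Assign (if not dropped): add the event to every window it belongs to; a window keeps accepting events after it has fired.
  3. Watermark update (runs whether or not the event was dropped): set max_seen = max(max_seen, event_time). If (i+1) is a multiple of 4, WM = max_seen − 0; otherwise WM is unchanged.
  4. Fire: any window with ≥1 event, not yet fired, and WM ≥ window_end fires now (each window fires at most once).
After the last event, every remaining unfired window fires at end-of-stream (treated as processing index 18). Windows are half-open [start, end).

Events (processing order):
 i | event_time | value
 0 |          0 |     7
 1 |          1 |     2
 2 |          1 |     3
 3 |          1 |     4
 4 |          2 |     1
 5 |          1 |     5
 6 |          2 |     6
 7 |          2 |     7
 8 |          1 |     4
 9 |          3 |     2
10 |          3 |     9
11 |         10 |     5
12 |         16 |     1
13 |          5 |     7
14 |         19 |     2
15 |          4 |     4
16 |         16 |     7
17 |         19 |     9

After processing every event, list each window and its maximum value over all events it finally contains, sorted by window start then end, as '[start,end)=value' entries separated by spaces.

[0,2)=7 [2,4)=9 [10,12)=5 [16,18)=1 [18,20)=9

i=0 t=0 v=7: → [0,2); WM=−∞
i=1 t=1 v=2: → [0,2); WM=−∞
i=2 t=1 v=3: → [0,2); WM=−∞
i=3 t=1 v=4: → [0,2); WM=1
i=4 t=2 v=1: → [2,4); WM=1
i=5 t=1 v=5: → [0,2); WM=1
i=6 t=2 v=6: → [2,4); WM=1
i=7 t=2 v=7: → [2,4); WM=2; [0,2) fires=7
i=8 t=1 v=4: DROP (t<2-0); WM=2
i=9 t=3 v=2: → [2,4); WM=2
i=10 t=3 v=9: → [2,4); WM=2
i=11 t=10 v=5: → [10,12); WM=10; [2,4) fires=9
i=12 t=16 v=1: → [16,18); WM=10
i=13 t=5 v=7: DROP (t<10-0); WM=10
i=14 t=19 v=2: → [18,20); WM=10
i=15 t=4 v=4: DROP (t<10-0); WM=19; [10,12) fires=5 [16,18) fires=1
i=16 t=16 v=7: DROP (t<19-0); WM=19
i=17 t=19 v=9: → [18,20); WM=19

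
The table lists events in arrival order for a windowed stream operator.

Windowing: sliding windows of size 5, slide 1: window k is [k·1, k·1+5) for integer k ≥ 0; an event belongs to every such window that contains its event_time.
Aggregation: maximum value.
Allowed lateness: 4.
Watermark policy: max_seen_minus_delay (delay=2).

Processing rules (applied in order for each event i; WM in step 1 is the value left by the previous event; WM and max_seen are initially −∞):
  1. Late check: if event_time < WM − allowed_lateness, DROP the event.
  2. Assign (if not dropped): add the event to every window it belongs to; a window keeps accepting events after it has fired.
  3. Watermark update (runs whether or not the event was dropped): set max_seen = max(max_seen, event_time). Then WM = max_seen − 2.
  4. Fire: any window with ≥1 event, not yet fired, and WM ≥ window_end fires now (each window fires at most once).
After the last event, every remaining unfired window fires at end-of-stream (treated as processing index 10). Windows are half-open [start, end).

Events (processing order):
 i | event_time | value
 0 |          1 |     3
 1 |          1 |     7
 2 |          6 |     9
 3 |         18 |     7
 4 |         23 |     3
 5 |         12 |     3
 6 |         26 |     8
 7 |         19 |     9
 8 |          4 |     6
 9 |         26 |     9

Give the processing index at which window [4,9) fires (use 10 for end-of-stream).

i=0 t=1 v=3: → [1,6),[0,5); WM=-1
i=1 t=1 v=7: → [1,6),[0,5); WM=-1
i=2 t=6 v=9: → [6,11),[5,10),[4,9),[3,8),[2,7); WM=4
i=3 t=18 v=7: → [18,23),[17,22),[16,21),[15,20),[14,19); WM=16; [0,5) fires=7 [1,6) fires=7 [2,7) fires=9 [3,8) fires=9 [4,9) fires=9 [5,10) fires=9 [6,11) fires=9
i=4 t=23 v=3: → [23,28),[22,27),[21,26),[20,25),[19,24); WM=21; [14,19) fires=7 [15,20) fires=7 [16,21) fires=7
i=5 t=12 v=3: DROP (t<21-4); WM=21
i=6 t=26 v=8: → [26,31),[25,30),[24,29),[23,28),[22,27); WM=24; [17,22) fires=7 [18,23) fires=7 [19,24) fires=3
i=7 t=19 v=9: DROP (t<24-4); WM=24
i=8 t=4 v=6: DROP (t<24-4); WM=24
i=9 t=26 v=9: → [26,31),[25,30),[24,29),[23,28),[22,27); WM=24

3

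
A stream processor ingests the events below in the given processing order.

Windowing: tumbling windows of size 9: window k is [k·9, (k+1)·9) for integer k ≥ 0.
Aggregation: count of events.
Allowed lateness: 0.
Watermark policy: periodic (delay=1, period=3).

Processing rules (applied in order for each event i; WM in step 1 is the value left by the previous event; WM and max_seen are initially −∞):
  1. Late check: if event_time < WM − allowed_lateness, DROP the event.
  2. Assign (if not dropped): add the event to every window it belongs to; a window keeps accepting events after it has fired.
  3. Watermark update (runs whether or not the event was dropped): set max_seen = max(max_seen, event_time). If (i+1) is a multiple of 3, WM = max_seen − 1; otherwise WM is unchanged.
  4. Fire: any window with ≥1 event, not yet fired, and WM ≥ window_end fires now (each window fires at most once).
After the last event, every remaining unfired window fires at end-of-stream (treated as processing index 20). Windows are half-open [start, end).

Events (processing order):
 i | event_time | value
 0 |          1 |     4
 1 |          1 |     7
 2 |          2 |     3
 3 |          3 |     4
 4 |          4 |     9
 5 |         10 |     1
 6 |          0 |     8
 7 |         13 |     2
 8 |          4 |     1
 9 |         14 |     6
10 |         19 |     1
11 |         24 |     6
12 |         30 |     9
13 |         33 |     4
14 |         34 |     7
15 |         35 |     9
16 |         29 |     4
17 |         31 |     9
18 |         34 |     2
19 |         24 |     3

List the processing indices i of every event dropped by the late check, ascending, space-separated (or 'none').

6 8 16 17 19

i=0 t=1 v=4: → [0,9); WM=−∞
i=1 t=1 v=7: → [0,9); WM=−∞
i=2 t=2 v=3: → [0,9); WM=1
i=3 t=3 v=4: → [0,9); WM=1
i=4 t=4 v=9: → [0,9); WM=1
i=5 t=10 v=1: → [9,18); WM=9; [0,9) fires=5
i=6 t=0 v=8: DROP (t<9-0); WM=9
i=7 t=13 v=2: → [9,18); WM=9
i=8 t=4 v=1: DROP (t<9-0); WM=12
i=9 t=14 v=6: → [9,18); WM=12
i=10 t=19 v=1: → [18,27); WM=12
i=11 t=24 v=6: → [18,27); WM=23; [9,18) fires=3
i=12 t=30 v=9: → [27,36); WM=23
i=13 t=33 v=4: → [27,36); WM=23
i=14 t=34 v=7: → [27,36); WM=33; [18,27) fires=2
i=15 t=35 v=9: → [27,36); WM=33
i=16 t=29 v=4: DROP (t<33-0); WM=33
i=17 t=31 v=9: DROP (t<33-0); WM=34
i=18 t=34 v=2: → [27,36); WM=34
i=19 t=24 v=3: DROP (t<34-0); WM=34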